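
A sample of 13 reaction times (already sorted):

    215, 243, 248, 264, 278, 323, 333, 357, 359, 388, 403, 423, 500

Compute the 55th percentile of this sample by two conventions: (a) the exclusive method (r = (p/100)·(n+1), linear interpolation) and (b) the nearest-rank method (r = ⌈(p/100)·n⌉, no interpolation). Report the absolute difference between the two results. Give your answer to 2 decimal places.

n = 13.
(a) r = 7.7; between ranks 7 (333) and 8 (357): 349.8.
(b) the nearest-rank method: rank 8 → 357.
|349.8 − 357| = 7.2.

7.20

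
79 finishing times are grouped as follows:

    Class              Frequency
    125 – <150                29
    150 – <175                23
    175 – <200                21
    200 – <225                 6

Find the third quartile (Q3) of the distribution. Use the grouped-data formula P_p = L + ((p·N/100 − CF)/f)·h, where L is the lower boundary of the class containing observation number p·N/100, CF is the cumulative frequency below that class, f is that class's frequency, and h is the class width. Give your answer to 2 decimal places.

N = 79; target position k = 75/100 · 79 = 59.25.
Cumulative frequencies: 29, 52, 73, 79.
Observation 59.25 falls in the class 175 – <200.
L = 175, CF = 52, f = 21, h = 25.
P75 = 175 + ((59.25 − 52)/21)·25 = 175 + 8.63095 = 183.631.

183.63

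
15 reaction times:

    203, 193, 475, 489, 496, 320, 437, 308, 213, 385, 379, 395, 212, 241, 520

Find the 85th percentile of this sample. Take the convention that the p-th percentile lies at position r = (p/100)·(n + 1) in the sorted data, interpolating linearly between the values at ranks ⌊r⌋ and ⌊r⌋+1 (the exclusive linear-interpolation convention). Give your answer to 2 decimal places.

493.20

Sorted: 193, 203, 212, 213, 241, 308, 320, 379, 385, 395, 437, 475, 489, 496, 520.
n = 15.
r = (85/100)·(15 + 1) = 13.6.
Rank 13 is 489 and rank 14 is 496.
Interpolate: 489 + 0.6·(496 − 489) = 489 + 0.6·7 = 493.2.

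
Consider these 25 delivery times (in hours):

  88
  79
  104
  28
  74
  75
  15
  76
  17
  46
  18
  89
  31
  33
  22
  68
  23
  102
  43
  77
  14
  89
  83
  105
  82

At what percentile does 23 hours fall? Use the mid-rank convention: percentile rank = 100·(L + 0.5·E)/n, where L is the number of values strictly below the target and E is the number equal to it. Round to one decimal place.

Sorted: 14, 15, 17, 18, 22, 23, 28, 31, 33, 43, 46, 68, 74, 75, 76, 77, 79, 82, 83, 88, 89, 89, 102, 104, 105.
Count below 23: L = 5; count equal: E = 1; n = 25.
Percentile rank = 100·(5 + 0.5·1)/25 = 100·5.5/25 = 22.

22.0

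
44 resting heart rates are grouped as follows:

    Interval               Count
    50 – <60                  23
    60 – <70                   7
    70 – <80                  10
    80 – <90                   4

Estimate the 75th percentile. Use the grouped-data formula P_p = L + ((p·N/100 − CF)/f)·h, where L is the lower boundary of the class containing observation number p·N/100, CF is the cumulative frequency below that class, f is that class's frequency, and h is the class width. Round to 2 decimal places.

73.00

N = 44; target position k = 75/100 · 44 = 33.
Cumulative frequencies: 23, 30, 40, 44.
Observation 33 falls in the class 70 – <80.
L = 70, CF = 30, f = 10, h = 10.
P75 = 70 + ((33 − 30)/10)·10 = 70 + 3 = 73.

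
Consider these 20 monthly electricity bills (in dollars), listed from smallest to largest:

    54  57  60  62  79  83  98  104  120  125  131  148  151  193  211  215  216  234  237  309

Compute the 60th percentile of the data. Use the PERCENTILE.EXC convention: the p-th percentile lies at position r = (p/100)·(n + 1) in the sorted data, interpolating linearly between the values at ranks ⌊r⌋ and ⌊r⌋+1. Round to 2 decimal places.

149.80

n = 20.
r = (60/100)·(20 + 1) = 12.6.
Rank 12 is 148 and rank 13 is 151.
Interpolate: 148 + 0.6·(151 − 148) = 148 + 0.6·3 = 149.8.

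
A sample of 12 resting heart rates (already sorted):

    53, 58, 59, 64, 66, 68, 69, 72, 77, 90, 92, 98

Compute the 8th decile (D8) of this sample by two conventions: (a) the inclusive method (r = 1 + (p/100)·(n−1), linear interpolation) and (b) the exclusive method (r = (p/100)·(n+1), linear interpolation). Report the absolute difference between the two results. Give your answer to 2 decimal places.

3.40

n = 12.
(a) r = 9.8; between ranks 9 (77) and 10 (90): 87.4.
(b) r = 10.4; between ranks 10 (90) and 11 (92): 90.8.
|87.4 − 90.8| = 3.4.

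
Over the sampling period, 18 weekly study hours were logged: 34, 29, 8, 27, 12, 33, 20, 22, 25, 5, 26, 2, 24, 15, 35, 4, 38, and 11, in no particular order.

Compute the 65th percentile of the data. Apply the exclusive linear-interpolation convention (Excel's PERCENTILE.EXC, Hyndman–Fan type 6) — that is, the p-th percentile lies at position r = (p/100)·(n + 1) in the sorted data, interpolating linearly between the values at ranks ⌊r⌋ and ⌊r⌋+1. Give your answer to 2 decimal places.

Sorted: 2, 4, 5, 8, 11, 12, 15, 20, 22, 24, 25, 26, 27, 29, 33, 34, 35, 38.
n = 18.
r = (65/100)·(18 + 1) = 12.35.
Rank 12 is 26 and rank 13 is 27.
Interpolate: 26 + 0.35·(27 − 26) = 26 + 0.35·1 = 26.35.

26.35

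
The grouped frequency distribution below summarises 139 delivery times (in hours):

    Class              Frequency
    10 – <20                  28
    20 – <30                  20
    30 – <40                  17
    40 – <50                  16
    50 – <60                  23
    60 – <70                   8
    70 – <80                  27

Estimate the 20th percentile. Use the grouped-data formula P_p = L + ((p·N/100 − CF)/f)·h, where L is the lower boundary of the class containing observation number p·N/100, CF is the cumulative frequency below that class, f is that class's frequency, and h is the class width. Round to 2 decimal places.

19.93

N = 139; target position k = 20/100 · 139 = 27.8.
Cumulative frequencies: 28, 48, 65, 81, 104, 112, 139.
Observation 27.8 falls in the class 10 – <20.
L = 10, CF = 0, f = 28, h = 10.
P20 = 10 + ((27.8 − 0)/28)·10 = 10 + 9.92857 = 19.9286.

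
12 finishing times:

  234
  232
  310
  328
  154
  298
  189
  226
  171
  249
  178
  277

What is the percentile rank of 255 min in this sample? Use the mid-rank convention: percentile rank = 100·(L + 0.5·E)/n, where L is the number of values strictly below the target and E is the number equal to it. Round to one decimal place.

66.7

Sorted: 154, 171, 178, 189, 226, 232, 234, 249, 277, 298, 310, 328.
Count below 255: L = 8; count equal: E = 0; n = 12.
Percentile rank = 100·(8 + 0.5·0)/12 = 100·8/12 = 66.67.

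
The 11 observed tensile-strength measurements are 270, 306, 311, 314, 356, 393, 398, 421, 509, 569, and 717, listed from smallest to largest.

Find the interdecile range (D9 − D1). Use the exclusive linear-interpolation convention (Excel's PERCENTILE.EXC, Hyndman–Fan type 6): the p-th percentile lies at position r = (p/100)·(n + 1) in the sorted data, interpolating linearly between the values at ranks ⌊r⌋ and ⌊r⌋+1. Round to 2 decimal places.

410.20

n = 11.
P10: r = 1.2; ranks 1–2 are 270, 306; interpolating gives 277.2.
P90: r = 10.8; ranks 10–11 are 569, 717; interpolating gives 687.4.
Difference: 687.4 − 277.2 = 410.2.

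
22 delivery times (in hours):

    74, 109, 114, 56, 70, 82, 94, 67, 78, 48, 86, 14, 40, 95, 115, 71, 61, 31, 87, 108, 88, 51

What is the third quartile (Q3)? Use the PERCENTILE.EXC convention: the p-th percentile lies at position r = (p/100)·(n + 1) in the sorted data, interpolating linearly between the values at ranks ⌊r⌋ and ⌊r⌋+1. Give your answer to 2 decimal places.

94.25

Sorted: 14, 31, 40, 48, 51, 56, 61, 67, 70, 71, 74, 78, 82, 86, 87, 88, 94, 95, 108, 109, 114, 115.
n = 22.
r = (75/100)·(22 + 1) = 17.25.
Rank 17 is 94 and rank 18 is 95.
Interpolate: 94 + 0.25·(95 − 94) = 94 + 0.25·1 = 94.25.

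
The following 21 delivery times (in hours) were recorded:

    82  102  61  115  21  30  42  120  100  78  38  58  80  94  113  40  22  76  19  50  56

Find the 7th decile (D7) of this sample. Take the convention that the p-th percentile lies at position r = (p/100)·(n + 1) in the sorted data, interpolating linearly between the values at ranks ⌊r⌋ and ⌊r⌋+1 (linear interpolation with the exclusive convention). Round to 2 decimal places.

86.80

Sorted: 19, 21, 22, 30, 38, 40, 42, 50, 56, 58, 61, 76, 78, 80, 82, 94, 100, 102, 113, 115, 120.
n = 21.
r = (70/100)·(21 + 1) = 15.4.
Rank 15 is 82 and rank 16 is 94.
Interpolate: 82 + 0.4·(94 − 82) = 82 + 0.4·12 = 86.8.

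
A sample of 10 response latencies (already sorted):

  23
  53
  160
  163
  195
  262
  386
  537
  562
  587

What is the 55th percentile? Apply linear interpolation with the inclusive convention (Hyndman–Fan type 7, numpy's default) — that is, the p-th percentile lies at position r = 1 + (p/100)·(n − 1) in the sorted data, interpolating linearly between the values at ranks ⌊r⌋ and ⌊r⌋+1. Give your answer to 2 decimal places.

258.65

n = 10.
r = 1 + (55/100)·(10 − 1) = 1 + 4.95 = 5.95.
Rank 5 is 195 and rank 6 is 262.
Interpolate: 195 + 0.95·(262 − 195) = 195 + 0.95·67 = 258.65.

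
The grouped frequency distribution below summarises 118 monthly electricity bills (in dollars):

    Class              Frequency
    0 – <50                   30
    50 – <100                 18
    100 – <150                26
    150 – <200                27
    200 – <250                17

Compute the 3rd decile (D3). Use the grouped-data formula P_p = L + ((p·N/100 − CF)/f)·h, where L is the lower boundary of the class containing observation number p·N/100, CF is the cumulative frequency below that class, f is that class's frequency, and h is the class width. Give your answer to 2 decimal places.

65.00

N = 118; target position k = 30/100 · 118 = 35.4.
Cumulative frequencies: 30, 48, 74, 101, 118.
Observation 35.4 falls in the class 50 – <100.
L = 50, CF = 30, f = 18, h = 50.
P30 = 50 + ((35.4 − 30)/18)·50 = 50 + 15 = 65.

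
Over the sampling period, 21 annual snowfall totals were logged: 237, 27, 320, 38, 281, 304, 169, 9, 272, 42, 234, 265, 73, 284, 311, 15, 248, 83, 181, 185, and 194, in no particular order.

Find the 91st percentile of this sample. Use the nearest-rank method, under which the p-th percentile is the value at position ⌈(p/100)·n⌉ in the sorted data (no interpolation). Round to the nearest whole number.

Sorted: 9, 15, 27, 38, 42, 73, 83, 169, 181, 185, 194, 234, 237, 248, 265, 272, 281, 284, 304, 311, 320.
n = 21.
Position = ⌈91/100 · 21⌉ = ⌈19.11⌉ = 20.
The value at rank 20 is 311.

311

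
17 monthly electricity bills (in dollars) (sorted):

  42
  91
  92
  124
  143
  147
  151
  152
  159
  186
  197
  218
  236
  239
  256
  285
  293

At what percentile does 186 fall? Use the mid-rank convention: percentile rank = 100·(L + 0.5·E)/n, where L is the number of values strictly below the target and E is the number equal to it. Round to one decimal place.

Count below 186: L = 9; count equal: E = 1; n = 17.
Percentile rank = 100·(9 + 0.5·1)/17 = 100·9.5/17 = 55.88.

55.9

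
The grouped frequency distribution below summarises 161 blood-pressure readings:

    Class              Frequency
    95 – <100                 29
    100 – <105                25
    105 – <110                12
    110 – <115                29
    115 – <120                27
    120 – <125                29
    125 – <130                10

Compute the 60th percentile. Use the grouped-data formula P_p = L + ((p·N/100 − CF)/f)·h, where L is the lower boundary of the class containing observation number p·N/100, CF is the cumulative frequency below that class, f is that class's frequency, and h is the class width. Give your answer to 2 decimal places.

N = 161; target position k = 60/100 · 161 = 96.6.
Cumulative frequencies: 29, 54, 66, 95, 122, 151, 161.
Observation 96.6 falls in the class 115 – <120.
L = 115, CF = 95, f = 27, h = 5.
P60 = 115 + ((96.6 − 95)/27)·5 = 115 + 0.296296 = 115.296.

115.30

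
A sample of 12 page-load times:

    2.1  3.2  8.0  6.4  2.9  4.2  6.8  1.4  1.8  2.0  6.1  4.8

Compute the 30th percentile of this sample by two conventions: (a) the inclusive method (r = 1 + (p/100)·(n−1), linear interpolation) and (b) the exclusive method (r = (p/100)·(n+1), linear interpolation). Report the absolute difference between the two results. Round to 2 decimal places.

0.25

Sorted: 1.4, 1.8, 2.0, 2.1, 2.9, 3.2, 4.2, 4.8, 6.1, 6.4, 6.8, 8.0.
n = 12.
(a) r = 4.3; between ranks 4 (2.1) and 5 (2.9): 2.34.
(b) r = 3.9; between ranks 3 (2.0) and 4 (2.1): 2.09.
|2.34 − 2.09| = 0.25.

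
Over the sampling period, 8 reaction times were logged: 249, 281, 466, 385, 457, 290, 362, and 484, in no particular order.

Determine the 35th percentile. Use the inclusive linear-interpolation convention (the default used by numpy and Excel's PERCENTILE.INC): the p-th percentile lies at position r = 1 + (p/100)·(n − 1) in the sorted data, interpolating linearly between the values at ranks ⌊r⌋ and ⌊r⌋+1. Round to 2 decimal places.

322.40

Sorted: 249, 281, 290, 362, 385, 457, 466, 484.
n = 8.
r = 1 + (35/100)·(8 − 1) = 1 + 2.45 = 3.45.
Rank 3 is 290 and rank 4 is 362.
Interpolate: 290 + 0.45·(362 − 290) = 290 + 0.45·72 = 322.4.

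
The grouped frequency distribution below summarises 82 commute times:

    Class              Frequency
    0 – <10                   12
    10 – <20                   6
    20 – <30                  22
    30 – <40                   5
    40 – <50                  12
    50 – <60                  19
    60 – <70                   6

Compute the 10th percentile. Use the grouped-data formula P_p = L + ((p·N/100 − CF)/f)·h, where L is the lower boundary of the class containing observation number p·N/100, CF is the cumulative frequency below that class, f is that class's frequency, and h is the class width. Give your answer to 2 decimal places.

6.83

N = 82; target position k = 10/100 · 82 = 8.2.
Cumulative frequencies: 12, 18, 40, 45, 57, 76, 82.
Observation 8.2 falls in the class 0 – <10.
L = 0, CF = 0, f = 12, h = 10.
P10 = 0 + ((8.2 − 0)/12)·10 = 0 + 6.83333 = 6.83333.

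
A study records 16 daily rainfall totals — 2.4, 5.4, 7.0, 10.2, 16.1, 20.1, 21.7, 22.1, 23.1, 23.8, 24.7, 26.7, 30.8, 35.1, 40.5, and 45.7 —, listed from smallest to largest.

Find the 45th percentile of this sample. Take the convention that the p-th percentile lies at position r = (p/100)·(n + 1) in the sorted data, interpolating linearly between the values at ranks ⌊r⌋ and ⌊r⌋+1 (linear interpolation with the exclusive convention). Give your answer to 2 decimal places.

n = 16.
r = (45/100)·(16 + 1) = 7.65.
Rank 7 is 21.7 and rank 8 is 22.1.
Interpolate: 21.7 + 0.65·(22.1 − 21.7) = 21.7 + 0.65·0.4 = 21.96.

21.96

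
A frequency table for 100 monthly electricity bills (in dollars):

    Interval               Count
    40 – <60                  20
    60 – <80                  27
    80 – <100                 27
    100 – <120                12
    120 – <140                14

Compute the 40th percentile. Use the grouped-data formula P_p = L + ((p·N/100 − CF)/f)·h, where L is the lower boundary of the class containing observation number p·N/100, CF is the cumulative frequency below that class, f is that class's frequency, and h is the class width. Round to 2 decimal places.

N = 100; target position k = 40/100 · 100 = 40.
Cumulative frequencies: 20, 47, 74, 86, 100.
Observation 40 falls in the class 60 – <80.
L = 60, CF = 20, f = 27, h = 20.
P40 = 60 + ((40 − 20)/27)·20 = 60 + 14.8148 = 74.8148.

74.81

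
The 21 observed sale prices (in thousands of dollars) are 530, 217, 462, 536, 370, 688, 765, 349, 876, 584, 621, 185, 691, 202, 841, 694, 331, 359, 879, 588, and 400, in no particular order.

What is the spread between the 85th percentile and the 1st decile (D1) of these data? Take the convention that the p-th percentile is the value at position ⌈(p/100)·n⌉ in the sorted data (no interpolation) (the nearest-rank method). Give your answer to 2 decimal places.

Sorted: 185, 202, 217, 331, 349, 359, 370, 400, 462, 530, 536, 584, 588, 621, 688, 691, 694, 765, 841, 876, 879.
n = 21.
P10: rank ⌈10/100·21⌉ = 3 → 217.
P85: rank ⌈85/100·21⌉ = 18 → 765.
Difference: 765 − 217 = 548.

548.00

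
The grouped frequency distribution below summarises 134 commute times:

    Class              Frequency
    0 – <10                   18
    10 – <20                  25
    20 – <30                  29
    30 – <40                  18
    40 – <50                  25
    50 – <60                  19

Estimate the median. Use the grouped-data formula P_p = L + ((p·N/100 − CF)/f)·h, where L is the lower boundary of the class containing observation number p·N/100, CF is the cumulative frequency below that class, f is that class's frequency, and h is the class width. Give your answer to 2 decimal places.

N = 134; target position k = 50/100 · 134 = 67.
Cumulative frequencies: 18, 43, 72, 90, 115, 134.
Observation 67 falls in the class 20 – <30.
L = 20, CF = 43, f = 29, h = 10.
P50 = 20 + ((67 − 43)/29)·10 = 20 + 8.27586 = 28.2759.

28.28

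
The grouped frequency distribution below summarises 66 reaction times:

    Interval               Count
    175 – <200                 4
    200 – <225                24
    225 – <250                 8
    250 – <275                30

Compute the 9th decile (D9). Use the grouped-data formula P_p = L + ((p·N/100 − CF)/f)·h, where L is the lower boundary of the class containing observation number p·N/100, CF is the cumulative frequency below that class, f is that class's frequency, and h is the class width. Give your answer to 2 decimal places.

N = 66; target position k = 90/100 · 66 = 59.4.
Cumulative frequencies: 4, 28, 36, 66.
Observation 59.4 falls in the class 250 – <275.
L = 250, CF = 36, f = 30, h = 25.
P90 = 250 + ((59.4 − 36)/30)·25 = 250 + 19.5 = 269.5.

269.50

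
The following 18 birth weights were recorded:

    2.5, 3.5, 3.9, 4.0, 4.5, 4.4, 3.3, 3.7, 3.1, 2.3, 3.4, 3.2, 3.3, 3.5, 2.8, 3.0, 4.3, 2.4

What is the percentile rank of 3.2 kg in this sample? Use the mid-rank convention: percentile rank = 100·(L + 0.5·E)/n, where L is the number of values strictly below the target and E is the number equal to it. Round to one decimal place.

36.1

Sorted: 2.3, 2.4, 2.5, 2.8, 3.0, 3.1, 3.2, 3.3, 3.3, 3.4, 3.5, 3.5, 3.7, 3.9, 4.0, 4.3, 4.4, 4.5.
Count below 3.2: L = 6; count equal: E = 1; n = 18.
Percentile rank = 100·(6 + 0.5·1)/18 = 100·6.5/18 = 36.11.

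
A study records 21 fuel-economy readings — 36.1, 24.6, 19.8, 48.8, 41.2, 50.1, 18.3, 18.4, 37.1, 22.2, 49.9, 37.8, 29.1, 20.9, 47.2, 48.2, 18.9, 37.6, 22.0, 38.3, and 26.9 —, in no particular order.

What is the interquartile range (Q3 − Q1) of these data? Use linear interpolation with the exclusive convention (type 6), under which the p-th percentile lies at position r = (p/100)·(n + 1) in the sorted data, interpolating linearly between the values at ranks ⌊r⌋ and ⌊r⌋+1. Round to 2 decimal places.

Sorted: 18.3, 18.4, 18.9, 19.8, 20.9, 22.0, 22.2, 24.6, 26.9, 29.1, 36.1, 37.1, 37.6, 37.8, 38.3, 41.2, 47.2, 48.2, 48.8, 49.9, 50.1.
n = 21.
P25: r = 5.5; ranks 5–6 are 20.9, 22.0; interpolating gives 21.45.
P75: r = 16.5; ranks 16–17 are 41.2, 47.2; interpolating gives 44.2.
Difference: 44.2 − 21.45 = 22.75.

22.75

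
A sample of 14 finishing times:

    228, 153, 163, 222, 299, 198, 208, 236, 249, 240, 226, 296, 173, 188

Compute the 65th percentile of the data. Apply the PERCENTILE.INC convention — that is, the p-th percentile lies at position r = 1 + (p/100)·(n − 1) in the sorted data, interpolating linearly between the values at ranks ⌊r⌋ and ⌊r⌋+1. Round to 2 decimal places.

231.60

Sorted: 153, 163, 173, 188, 198, 208, 222, 226, 228, 236, 240, 249, 296, 299.
n = 14.
r = 1 + (65/100)·(14 − 1) = 1 + 8.45 = 9.45.
Rank 9 is 228 and rank 10 is 236.
Interpolate: 228 + 0.45·(236 − 228) = 228 + 0.45·8 = 231.6.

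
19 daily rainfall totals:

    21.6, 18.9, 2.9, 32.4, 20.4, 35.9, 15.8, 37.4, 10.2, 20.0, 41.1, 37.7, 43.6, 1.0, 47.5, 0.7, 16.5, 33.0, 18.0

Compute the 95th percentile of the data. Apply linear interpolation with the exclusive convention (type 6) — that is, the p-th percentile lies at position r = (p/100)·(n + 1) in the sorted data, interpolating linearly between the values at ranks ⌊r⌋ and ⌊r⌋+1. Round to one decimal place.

Sorted: 0.7, 1.0, 2.9, 10.2, 15.8, 16.5, 18.0, 18.9, 20.0, 20.4, 21.6, 32.4, 33.0, 35.9, 37.4, 37.7, 41.1, 43.6, 47.5.
n = 19.
r = (95/100)·(19 + 1) = 19.
r is an integer, so P95 is the value at rank 19: 47.5.

47.5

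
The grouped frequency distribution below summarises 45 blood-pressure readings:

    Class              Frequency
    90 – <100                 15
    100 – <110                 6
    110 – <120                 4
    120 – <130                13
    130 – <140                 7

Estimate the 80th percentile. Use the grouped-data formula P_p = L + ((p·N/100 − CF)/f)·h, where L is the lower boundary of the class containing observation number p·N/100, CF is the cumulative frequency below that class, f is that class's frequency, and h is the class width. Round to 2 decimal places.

128.46

N = 45; target position k = 80/100 · 45 = 36.
Cumulative frequencies: 15, 21, 25, 38, 45.
Observation 36 falls in the class 120 – <130.
L = 120, CF = 25, f = 13, h = 10.
P80 = 120 + ((36 − 25)/13)·10 = 120 + 8.46154 = 128.462.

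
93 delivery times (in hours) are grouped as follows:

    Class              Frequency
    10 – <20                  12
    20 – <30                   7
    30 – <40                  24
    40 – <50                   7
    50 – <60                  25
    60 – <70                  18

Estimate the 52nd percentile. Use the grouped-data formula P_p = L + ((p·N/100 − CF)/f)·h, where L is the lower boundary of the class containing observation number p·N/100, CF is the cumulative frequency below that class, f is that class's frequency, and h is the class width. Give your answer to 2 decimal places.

N = 93; target position k = 52/100 · 93 = 48.36.
Cumulative frequencies: 12, 19, 43, 50, 75, 93.
Observation 48.36 falls in the class 40 – <50.
L = 40, CF = 43, f = 7, h = 10.
P52 = 40 + ((48.36 − 43)/7)·10 = 40 + 7.65714 = 47.6571.

47.66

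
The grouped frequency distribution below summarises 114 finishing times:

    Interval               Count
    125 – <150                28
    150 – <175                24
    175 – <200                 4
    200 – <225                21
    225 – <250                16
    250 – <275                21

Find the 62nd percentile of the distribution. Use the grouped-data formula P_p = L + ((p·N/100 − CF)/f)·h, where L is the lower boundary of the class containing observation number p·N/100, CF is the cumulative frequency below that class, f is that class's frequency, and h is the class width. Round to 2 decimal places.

217.48

N = 114; target position k = 62/100 · 114 = 70.68.
Cumulative frequencies: 28, 52, 56, 77, 93, 114.
Observation 70.68 falls in the class 200 – <225.
L = 200, CF = 56, f = 21, h = 25.
P62 = 200 + ((70.68 − 56)/21)·25 = 200 + 17.4762 = 217.476.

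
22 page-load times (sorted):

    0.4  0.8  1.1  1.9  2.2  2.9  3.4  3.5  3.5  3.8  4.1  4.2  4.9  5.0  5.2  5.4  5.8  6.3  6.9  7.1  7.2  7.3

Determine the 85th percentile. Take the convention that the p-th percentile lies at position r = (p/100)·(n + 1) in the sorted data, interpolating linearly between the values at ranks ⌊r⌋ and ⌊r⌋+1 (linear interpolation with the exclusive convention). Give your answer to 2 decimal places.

n = 22.
r = (85/100)·(22 + 1) = 19.55.
Rank 19 is 6.9 and rank 20 is 7.1.
Interpolate: 6.9 + 0.55·(7.1 − 6.9) = 6.9 + 0.55·0.2 = 7.01.

7.01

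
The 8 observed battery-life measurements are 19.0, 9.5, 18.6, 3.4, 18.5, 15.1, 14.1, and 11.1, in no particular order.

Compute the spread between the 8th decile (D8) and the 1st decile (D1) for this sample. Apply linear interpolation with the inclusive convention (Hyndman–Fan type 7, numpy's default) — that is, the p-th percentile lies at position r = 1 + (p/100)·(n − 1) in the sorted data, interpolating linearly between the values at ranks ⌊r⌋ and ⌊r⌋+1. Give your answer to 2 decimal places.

10.89

Sorted: 3.4, 9.5, 11.1, 14.1, 15.1, 18.5, 18.6, 19.0.
n = 8.
P10: r = 1.7; ranks 1–2 are 3.4, 9.5; interpolating gives 7.67.
P80: r = 6.6; ranks 6–7 are 18.5, 18.6; interpolating gives 18.56.
Difference: 18.56 − 7.67 = 10.89.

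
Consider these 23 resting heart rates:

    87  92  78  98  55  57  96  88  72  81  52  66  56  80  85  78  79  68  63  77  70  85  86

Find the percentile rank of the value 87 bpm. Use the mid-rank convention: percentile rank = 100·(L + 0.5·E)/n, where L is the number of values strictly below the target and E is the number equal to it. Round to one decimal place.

80.4

Sorted: 52, 55, 56, 57, 63, 66, 68, 70, 72, 77, 78, 78, 79, 80, 81, 85, 85, 86, 87, 88, 92, 96, 98.
Count below 87: L = 18; count equal: E = 1; n = 23.
Percentile rank = 100·(18 + 0.5·1)/23 = 100·18.5/23 = 80.43.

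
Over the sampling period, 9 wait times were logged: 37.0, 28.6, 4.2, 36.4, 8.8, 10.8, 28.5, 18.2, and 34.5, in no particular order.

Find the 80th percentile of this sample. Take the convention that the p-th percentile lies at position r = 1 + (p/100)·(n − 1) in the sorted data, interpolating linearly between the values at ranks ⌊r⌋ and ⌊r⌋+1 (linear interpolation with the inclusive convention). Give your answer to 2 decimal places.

35.26

Sorted: 4.2, 8.8, 10.8, 18.2, 28.5, 28.6, 34.5, 36.4, 37.0.
n = 9.
r = 1 + (80/100)·(9 − 1) = 1 + 6.4 = 7.4.
Rank 7 is 34.5 and rank 8 is 36.4.
Interpolate: 34.5 + 0.4·(36.4 − 34.5) = 34.5 + 0.4·1.9 = 35.26.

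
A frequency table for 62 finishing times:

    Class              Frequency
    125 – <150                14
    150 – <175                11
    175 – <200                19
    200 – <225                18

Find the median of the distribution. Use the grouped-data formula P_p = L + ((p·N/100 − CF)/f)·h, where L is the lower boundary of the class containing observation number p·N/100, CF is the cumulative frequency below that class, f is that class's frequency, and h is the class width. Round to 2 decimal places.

N = 62; target position k = 50/100 · 62 = 31.
Cumulative frequencies: 14, 25, 44, 62.
Observation 31 falls in the class 175 – <200.
L = 175, CF = 25, f = 19, h = 25.
P50 = 175 + ((31 − 25)/19)·25 = 175 + 7.89474 = 182.895.

182.89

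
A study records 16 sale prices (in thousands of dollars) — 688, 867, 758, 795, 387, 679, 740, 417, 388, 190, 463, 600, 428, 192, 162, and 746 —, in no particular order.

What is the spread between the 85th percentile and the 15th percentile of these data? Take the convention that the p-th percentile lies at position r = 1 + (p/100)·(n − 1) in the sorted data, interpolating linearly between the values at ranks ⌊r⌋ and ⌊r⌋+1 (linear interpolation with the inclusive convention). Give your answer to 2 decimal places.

514.25

Sorted: 162, 190, 192, 387, 388, 417, 428, 463, 600, 679, 688, 740, 746, 758, 795, 867.
n = 16.
P15: r = 3.25; ranks 3–4 are 192, 387; interpolating gives 240.75.
P85: r = 13.75; ranks 13–14 are 746, 758; interpolating gives 755.
Difference: 755 − 240.75 = 514.25.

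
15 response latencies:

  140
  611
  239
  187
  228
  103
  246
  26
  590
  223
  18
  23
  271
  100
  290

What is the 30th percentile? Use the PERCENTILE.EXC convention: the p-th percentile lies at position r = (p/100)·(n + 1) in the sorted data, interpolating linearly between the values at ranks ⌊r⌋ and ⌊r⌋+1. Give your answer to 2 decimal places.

102.40

Sorted: 18, 23, 26, 100, 103, 140, 187, 223, 228, 239, 246, 271, 290, 590, 611.
n = 15.
r = (30/100)·(15 + 1) = 4.8.
Rank 4 is 100 and rank 5 is 103.
Interpolate: 100 + 0.8·(103 − 100) = 100 + 0.8·3 = 102.4.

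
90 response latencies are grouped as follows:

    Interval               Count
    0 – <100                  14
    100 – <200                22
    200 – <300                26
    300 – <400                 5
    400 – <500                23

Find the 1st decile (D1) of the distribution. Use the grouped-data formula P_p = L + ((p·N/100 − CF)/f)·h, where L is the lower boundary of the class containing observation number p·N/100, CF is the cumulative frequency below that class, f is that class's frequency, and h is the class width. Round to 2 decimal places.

N = 90; target position k = 10/100 · 90 = 9.
Cumulative frequencies: 14, 36, 62, 67, 90.
Observation 9 falls in the class 0 – <100.
L = 0, CF = 0, f = 14, h = 100.
P10 = 0 + ((9 − 0)/14)·100 = 0 + 64.2857 = 64.2857.

64.29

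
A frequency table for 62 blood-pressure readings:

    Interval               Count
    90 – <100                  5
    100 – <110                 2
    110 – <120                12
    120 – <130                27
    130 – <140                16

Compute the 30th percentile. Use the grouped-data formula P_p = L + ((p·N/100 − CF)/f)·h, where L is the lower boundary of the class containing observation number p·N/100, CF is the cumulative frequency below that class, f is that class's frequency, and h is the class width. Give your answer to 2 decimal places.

119.67

N = 62; target position k = 30/100 · 62 = 18.6.
Cumulative frequencies: 5, 7, 19, 46, 62.
Observation 18.6 falls in the class 110 – <120.
L = 110, CF = 7, f = 12, h = 10.
P30 = 110 + ((18.6 − 7)/12)·10 = 110 + 9.66667 = 119.667.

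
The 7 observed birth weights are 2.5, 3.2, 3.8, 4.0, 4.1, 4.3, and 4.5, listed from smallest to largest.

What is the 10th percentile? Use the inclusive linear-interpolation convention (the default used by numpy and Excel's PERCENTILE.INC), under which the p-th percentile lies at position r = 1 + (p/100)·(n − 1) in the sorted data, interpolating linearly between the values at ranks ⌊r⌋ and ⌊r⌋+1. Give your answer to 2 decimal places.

n = 7.
r = 1 + (10/100)·(7 − 1) = 1 + 0.6 = 1.6.
Rank 1 is 2.5 and rank 2 is 3.2.
Interpolate: 2.5 + 0.6·(3.2 − 2.5) = 2.5 + 0.6·0.7 = 2.92.

2.92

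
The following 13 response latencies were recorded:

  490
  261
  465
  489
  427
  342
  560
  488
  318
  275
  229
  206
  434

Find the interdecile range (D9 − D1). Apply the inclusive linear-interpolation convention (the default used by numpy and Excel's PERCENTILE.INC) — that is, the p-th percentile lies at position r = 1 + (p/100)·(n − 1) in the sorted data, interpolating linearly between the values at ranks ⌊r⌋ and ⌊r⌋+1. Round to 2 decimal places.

Sorted: 206, 229, 261, 275, 318, 342, 427, 434, 465, 488, 489, 490, 560.
n = 13.
P10: r = 2.2; ranks 2–3 are 229, 261; interpolating gives 235.4.
P90: r = 11.8; ranks 11–12 are 489, 490; interpolating gives 489.8.
Difference: 489.8 − 235.4 = 254.4.

254.40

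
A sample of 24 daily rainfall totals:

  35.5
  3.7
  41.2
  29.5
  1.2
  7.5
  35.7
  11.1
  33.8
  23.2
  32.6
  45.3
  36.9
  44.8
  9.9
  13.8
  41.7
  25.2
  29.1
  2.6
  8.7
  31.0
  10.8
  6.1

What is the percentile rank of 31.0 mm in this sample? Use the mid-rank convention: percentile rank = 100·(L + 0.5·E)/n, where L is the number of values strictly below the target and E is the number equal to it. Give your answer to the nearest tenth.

Sorted: 1.2, 2.6, 3.7, 6.1, 7.5, 8.7, 9.9, 10.8, 11.1, 13.8, 23.2, 25.2, 29.1, 29.5, 31.0, 32.6, 33.8, 35.5, 35.7, 36.9, 41.2, 41.7, 44.8, 45.3.
Count below 31.0: L = 14; count equal: E = 1; n = 24.
Percentile rank = 100·(14 + 0.5·1)/24 = 100·14.5/24 = 60.42.

60.4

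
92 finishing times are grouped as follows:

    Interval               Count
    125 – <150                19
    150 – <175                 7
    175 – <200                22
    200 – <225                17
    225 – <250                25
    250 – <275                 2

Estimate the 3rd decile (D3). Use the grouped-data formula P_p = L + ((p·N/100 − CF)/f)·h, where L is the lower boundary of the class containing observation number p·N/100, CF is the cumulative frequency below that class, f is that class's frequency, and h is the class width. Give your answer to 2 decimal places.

N = 92; target position k = 30/100 · 92 = 27.6.
Cumulative frequencies: 19, 26, 48, 65, 90, 92.
Observation 27.6 falls in the class 175 – <200.
L = 175, CF = 26, f = 22, h = 25.
P30 = 175 + ((27.6 − 26)/22)·25 = 175 + 1.81818 = 176.818.

176.82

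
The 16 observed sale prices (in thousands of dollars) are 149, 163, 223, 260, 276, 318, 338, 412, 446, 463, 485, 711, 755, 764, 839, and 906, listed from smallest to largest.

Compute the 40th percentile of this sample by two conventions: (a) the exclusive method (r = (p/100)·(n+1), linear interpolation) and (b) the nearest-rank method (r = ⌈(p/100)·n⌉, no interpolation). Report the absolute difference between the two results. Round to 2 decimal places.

4.00

n = 16.
(a) r = 6.8; between ranks 6 (318) and 7 (338): 334.
(b) the nearest-rank method: rank 7 → 338.
|334 − 338| = 4.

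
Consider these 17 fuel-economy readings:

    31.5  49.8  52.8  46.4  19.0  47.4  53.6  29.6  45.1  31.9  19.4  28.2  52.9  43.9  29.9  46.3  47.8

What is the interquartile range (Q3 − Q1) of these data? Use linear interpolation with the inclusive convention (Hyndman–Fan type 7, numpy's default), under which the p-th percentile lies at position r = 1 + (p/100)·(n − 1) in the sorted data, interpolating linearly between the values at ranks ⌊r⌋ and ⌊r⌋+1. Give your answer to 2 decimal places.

Sorted: 19.0, 19.4, 28.2, 29.6, 29.9, 31.5, 31.9, 43.9, 45.1, 46.3, 46.4, 47.4, 47.8, 49.8, 52.8, 52.9, 53.6.
n = 17.
P25: r = 5 (integer) → 29.9.
P75: r = 13 (integer) → 47.8.
Difference: 47.8 − 29.9 = 17.9.

17.90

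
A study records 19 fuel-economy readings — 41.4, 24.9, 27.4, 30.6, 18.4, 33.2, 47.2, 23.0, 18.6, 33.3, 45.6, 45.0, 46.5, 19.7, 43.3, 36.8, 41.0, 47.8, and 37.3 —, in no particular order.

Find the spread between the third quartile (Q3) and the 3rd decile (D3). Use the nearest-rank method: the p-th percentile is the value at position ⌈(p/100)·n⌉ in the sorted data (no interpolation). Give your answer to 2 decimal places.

17.60

Sorted: 18.4, 18.6, 19.7, 23.0, 24.9, 27.4, 30.6, 33.2, 33.3, 36.8, 37.3, 41.0, 41.4, 43.3, 45.0, 45.6, 46.5, 47.2, 47.8.
n = 19.
P30: rank ⌈30/100·19⌉ = 6 → 27.4.
P75: rank ⌈75/100·19⌉ = 15 → 45.
Difference: 45 − 27.4 = 17.6.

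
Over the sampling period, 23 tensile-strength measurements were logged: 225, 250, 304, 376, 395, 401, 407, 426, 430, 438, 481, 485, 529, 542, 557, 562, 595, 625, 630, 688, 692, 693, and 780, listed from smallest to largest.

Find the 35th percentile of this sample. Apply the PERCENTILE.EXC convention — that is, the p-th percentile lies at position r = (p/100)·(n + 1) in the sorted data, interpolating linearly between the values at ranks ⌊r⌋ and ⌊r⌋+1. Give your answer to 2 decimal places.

n = 23.
r = (35/100)·(23 + 1) = 8.4.
Rank 8 is 426 and rank 9 is 430.
Interpolate: 426 + 0.4·(430 − 426) = 426 + 0.4·4 = 427.6.

427.60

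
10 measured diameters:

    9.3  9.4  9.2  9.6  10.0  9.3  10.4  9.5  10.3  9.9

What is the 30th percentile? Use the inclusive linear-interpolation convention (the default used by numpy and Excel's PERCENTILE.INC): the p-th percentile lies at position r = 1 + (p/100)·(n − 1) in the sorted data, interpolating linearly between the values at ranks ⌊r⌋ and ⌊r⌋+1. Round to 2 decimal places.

9.37

Sorted: 9.2, 9.3, 9.3, 9.4, 9.5, 9.6, 9.9, 10.0, 10.3, 10.4.
n = 10.
r = 1 + (30/100)·(10 − 1) = 1 + 2.7 = 3.7.
Rank 3 is 9.3 and rank 4 is 9.4.
Interpolate: 9.3 + 0.7·(9.4 − 9.3) = 9.3 + 0.7·0.1 = 9.37.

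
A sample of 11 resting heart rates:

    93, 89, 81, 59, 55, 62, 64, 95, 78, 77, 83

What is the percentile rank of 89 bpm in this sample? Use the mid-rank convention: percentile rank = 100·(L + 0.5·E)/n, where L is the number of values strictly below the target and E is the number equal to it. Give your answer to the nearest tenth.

77.3

Sorted: 55, 59, 62, 64, 77, 78, 81, 83, 89, 93, 95.
Count below 89: L = 8; count equal: E = 1; n = 11.
Percentile rank = 100·(8 + 0.5·1)/11 = 100·8.5/11 = 77.27.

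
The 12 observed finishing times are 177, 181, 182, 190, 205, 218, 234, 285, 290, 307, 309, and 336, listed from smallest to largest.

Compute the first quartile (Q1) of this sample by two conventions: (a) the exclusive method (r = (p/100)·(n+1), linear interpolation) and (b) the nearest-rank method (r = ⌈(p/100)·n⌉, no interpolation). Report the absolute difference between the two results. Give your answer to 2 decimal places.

2.00

n = 12.
(a) r = 3.25; between ranks 3 (182) and 4 (190): 184.
(b) the nearest-rank method: rank 3 → 182.
|184 − 182| = 2.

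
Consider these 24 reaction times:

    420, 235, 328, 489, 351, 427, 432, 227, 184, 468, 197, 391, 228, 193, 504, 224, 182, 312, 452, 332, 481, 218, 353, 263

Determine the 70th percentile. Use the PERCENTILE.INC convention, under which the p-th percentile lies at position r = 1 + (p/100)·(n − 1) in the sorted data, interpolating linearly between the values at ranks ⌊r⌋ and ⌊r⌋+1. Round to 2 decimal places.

420.70

Sorted: 182, 184, 193, 197, 218, 224, 227, 228, 235, 263, 312, 328, 332, 351, 353, 391, 420, 427, 432, 452, 468, 481, 489, 504.
n = 24.
r = 1 + (70/100)·(24 − 1) = 1 + 16.1 = 17.1.
Rank 17 is 420 and rank 18 is 427.
Interpolate: 420 + 0.1·(427 − 420) = 420 + 0.1·7 = 420.7.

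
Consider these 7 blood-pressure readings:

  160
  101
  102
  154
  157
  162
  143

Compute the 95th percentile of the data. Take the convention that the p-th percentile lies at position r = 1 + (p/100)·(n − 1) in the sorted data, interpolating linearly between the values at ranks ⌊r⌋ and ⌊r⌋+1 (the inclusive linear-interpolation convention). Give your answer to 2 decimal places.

161.40

Sorted: 101, 102, 143, 154, 157, 160, 162.
n = 7.
r = 1 + (95/100)·(7 − 1) = 1 + 5.7 = 6.7.
Rank 6 is 160 and rank 7 is 162.
Interpolate: 160 + 0.7·(162 − 160) = 160 + 0.7·2 = 161.4.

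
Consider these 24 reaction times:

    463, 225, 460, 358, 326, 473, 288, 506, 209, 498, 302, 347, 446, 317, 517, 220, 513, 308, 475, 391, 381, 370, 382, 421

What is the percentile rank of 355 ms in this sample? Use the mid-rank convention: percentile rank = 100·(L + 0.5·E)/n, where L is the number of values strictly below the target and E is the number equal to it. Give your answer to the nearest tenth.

Sorted: 209, 220, 225, 288, 302, 308, 317, 326, 347, 358, 370, 381, 382, 391, 421, 446, 460, 463, 473, 475, 498, 506, 513, 517.
Count below 355: L = 9; count equal: E = 0; n = 24.
Percentile rank = 100·(9 + 0.5·0)/24 = 100·9/24 = 37.5.

37.5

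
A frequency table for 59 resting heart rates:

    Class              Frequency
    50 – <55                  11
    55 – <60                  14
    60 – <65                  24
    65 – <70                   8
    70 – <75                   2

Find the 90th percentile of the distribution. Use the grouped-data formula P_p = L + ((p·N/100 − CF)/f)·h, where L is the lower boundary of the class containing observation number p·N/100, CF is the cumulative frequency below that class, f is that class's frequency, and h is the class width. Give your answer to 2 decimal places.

N = 59; target position k = 90/100 · 59 = 53.1.
Cumulative frequencies: 11, 25, 49, 57, 59.
Observation 53.1 falls in the class 65 – <70.
L = 65, CF = 49, f = 8, h = 5.
P90 = 65 + ((53.1 − 49)/8)·5 = 65 + 2.5625 = 67.5625.

67.56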